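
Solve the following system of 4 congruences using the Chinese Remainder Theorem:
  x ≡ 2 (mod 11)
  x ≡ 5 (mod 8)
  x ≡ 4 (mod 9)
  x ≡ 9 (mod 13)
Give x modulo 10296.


Product of moduli M = 11 · 8 · 9 · 13 = 10296.
Merge one congruence at a time:
  Start: x ≡ 2 (mod 11).
  Combine with x ≡ 5 (mod 8); new modulus lcm = 88.
    Write x = 2 + 11·t and substitute into x ≡ 5 (mod 8): 11·t ≡ 5 − 2 = 3 (mod 8).
    Reduce coefficients mod 8: 3·t ≡ 3 (mod 8).
    The inverse of 3 mod 8 is 3 (since 3·3 = 9 = 1·8 + 1), so t ≡ 3·3 = 9 ≡ 1 (mod 8).
    Then x = 2 + 11·1 = 13, valid modulo lcm(11, 8) = 88: x ≡ 13 (mod 88).
  Combine with x ≡ 4 (mod 9); new modulus lcm = 792.
    Write x = 13 + 88·t and substitute into x ≡ 4 (mod 9): 88·t ≡ 4 − 13 = -9 (mod 9).
    Reduce coefficients mod 9: 7·t ≡ 0 (mod 9).
    The inverse of 7 mod 9 is 4 (since 7·4 = 28 = 3·9 + 1), so t ≡ 4·0 = 0 ≡ 0 (mod 9).
    Then x = 13 + 88·0 = 13, valid modulo lcm(88, 9) = 792: x ≡ 13 (mod 792).
  Combine with x ≡ 9 (mod 13); new modulus lcm = 10296.
    Write x = 13 + 792·t and substitute into x ≡ 9 (mod 13): 792·t ≡ 9 − 13 = -4 (mod 13).
    Reduce coefficients mod 13: 12·t ≡ 9 (mod 13).
    The inverse of 12 mod 13 is 12 (since 12·12 = 144 = 11·13 + 1), so t ≡ 12·9 = 108 ≡ 4 (mod 13).
    Then x = 13 + 792·4 = 3181, valid modulo lcm(792, 13) = 10296: x ≡ 3181 (mod 10296).
Verify against each original: 3181 mod 11 = 2, 3181 mod 8 = 5, 3181 mod 9 = 4, 3181 mod 13 = 9.

x ≡ 3181 (mod 10296).


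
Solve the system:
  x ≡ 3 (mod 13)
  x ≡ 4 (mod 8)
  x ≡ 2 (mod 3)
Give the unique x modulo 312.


Moduli 13, 8, 3 are pairwise coprime; by CRT there is a unique solution modulo M = 13 · 8 · 3 = 312.
Solve pairwise, accumulating the modulus:
  Start with x ≡ 3 (mod 13).
  Combine with x ≡ 4 (mod 8): since gcd(13, 8) = 1, we get a unique residue mod 104.
    Write x = 3 + 13·t and substitute into x ≡ 4 (mod 8): 13·t ≡ 4 − 3 = 1 (mod 8).
    Reduce coefficients mod 8: 5·t ≡ 1 (mod 8).
    The inverse of 5 mod 8 is 5 (since 5·5 = 25 = 3·8 + 1), so t ≡ 5·1 = 5 ≡ 5 (mod 8).
    Then x = 3 + 13·5 = 68, valid modulo lcm(13, 8) = 104: x ≡ 68 (mod 104).
  Combine with x ≡ 2 (mod 3): since gcd(104, 3) = 1, we get a unique residue mod 312.
    Write x = 68 + 104·t and substitute into x ≡ 2 (mod 3): 104·t ≡ 2 − 68 = -66 (mod 3).
    Reduce coefficients mod 3: 2·t ≡ 0 (mod 3).
    The inverse of 2 mod 3 is 2 (since 2·2 = 4 = 1·3 + 1), so t ≡ 2·0 = 0 ≡ 0 (mod 3).
    Then x = 68 + 104·0 = 68, valid modulo lcm(104, 3) = 312: x ≡ 68 (mod 312).
Verify: 68 mod 13 = 3 ✓, 68 mod 8 = 4 ✓, 68 mod 3 = 2 ✓.

x ≡ 68 (mod 312).


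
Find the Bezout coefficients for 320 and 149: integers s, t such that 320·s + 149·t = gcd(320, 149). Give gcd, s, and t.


Euclidean algorithm on (320, 149) — divide until remainder is 0:
  320 = 2 · 149 + 22
  149 = 6 · 22 + 17
  22 = 1 · 17 + 5
  17 = 3 · 5 + 2
  5 = 2 · 2 + 1
  2 = 2 · 1 + 0
gcd(320, 149) = 1.
Track Bezout coefficients alongside the remainders: start with r₀ = 320 = a·1 + b·0 (s = 1, t = 0) and r₁ = 149 = a·0 + b·1 (s = 0, t = 1); each new remainder r_{k+1} = r_{k-1} − q_k·r_k inherits s_{k+1} = s_{k-1} − q_k·s_k, t_{k+1} = t_{k-1} − q_k·t_k, so r_k = a·s_k + b·t_k at every step:
  q = 2: r = 22, s = 1 − 2·0 = 1, t = 0 − 2·1 = -2  (check: 320·1 + 149·(-2) = 22)
  q = 6: r = 17, s = 0 − 6·1 = -6, t = 1 − 6·(-2) = 13  (check: 320·(-6) + 149·13 = 17)
  q = 1: r = 5, s = 1 − 1·(-6) = 7, t = -2 − 1·13 = -15  (check: 320·7 + 149·(-15) = 5)
  q = 3: r = 2, s = -6 − 3·7 = -27, t = 13 − 3·(-15) = 58  (check: 320·(-27) + 149·58 = 2)
  q = 2: r = 1, s = 7 − 2·(-27) = 61, t = -15 − 2·58 = -131  (check: 320·61 + 149·(-131) = 1)
The row with r = 1 (the gcd) gives the Bezout coefficients s = 61, t = -131.
Result: 320 · (61) + 149 · (-131) = 1.

gcd(320, 149) = 1; s = 61, t = -131 (check: 320·61 + 149·(-131) = 1).


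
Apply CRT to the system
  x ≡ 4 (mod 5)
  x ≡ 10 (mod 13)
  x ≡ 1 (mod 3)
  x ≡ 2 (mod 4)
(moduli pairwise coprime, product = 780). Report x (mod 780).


Product of moduli M = 5 · 13 · 3 · 4 = 780.
Merge one congruence at a time:
  Start: x ≡ 4 (mod 5).
  Combine with x ≡ 10 (mod 13); new modulus lcm = 65.
    Write x = 4 + 5·t and substitute into x ≡ 10 (mod 13): 5·t ≡ 10 − 4 = 6 (mod 13).
    The inverse of 5 mod 13 is 8 (since 5·8 = 40 = 3·13 + 1), so t ≡ 8·6 = 48 ≡ 9 (mod 13).
    Then x = 4 + 5·9 = 49, valid modulo lcm(5, 13) = 65: x ≡ 49 (mod 65).
  Combine with x ≡ 1 (mod 3); new modulus lcm = 195.
    Write x = 49 + 65·t and substitute into x ≡ 1 (mod 3): 65·t ≡ 1 − 49 = -48 (mod 3).
    Reduce coefficients mod 3: 2·t ≡ 0 (mod 3).
    The inverse of 2 mod 3 is 2 (since 2·2 = 4 = 1·3 + 1), so t ≡ 2·0 = 0 ≡ 0 (mod 3).
    Then x = 49 + 65·0 = 49, valid modulo lcm(65, 3) = 195: x ≡ 49 (mod 195).
  Combine with x ≡ 2 (mod 4); new modulus lcm = 780.
    Write x = 49 + 195·t and substitute into x ≡ 2 (mod 4): 195·t ≡ 2 − 49 = -47 (mod 4).
    Reduce coefficients mod 4: 3·t ≡ 1 (mod 4).
    The inverse of 3 mod 4 is 3 (since 3·3 = 9 = 2·4 + 1), so t ≡ 3·1 = 3 ≡ 3 (mod 4).
    Then x = 49 + 195·3 = 634, valid modulo lcm(195, 4) = 780: x ≡ 634 (mod 780).
Verify against each original: 634 mod 5 = 4, 634 mod 13 = 10, 634 mod 3 = 1, 634 mod 4 = 2.

x ≡ 634 (mod 780).


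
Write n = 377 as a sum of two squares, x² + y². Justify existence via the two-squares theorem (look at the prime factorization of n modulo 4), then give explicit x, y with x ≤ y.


Step 1: Factor n = 377 = 13 · 29.
Step 2: Check the mod-4 condition on each prime factor: 13 ≡ 1 (mod 4), exponent 1; 29 ≡ 1 (mod 4), exponent 1.
All primes ≡ 3 (mod 4) appear to even exponent (or don't appear), so by the two-squares theorem n IS expressible as a sum of two squares.
Step 3: Build a representation. Here n = 13 · 29 is a product of primes ≡ 1 (mod 4). Each prime p ≡ 1 (mod 4) is itself a sum of two squares; find a² by testing p − a² for a perfect square:
  13: 13 − 1² = 12, 13 − 2² = 9 = 3² ⇒ 13 = 2² + 3².
  29: 29 − 1² = 28, 29 − 2² = 25 = 5² ⇒ 29 = 2² + 5².
  Combine using the Brahmagupta–Fibonacci identity (a² + b²)(c² + d²) = (ac − bd)² + (ad + bc)² = (ac + bd)² + (ad − bc)²:
  13 · 29 = 377: from (2² + 3²)(2² + 5²), take (2·2 − 3·5, 2·5 + 3·2) = (4 − 15, 10 + 6) = (-11, 16); dropping signs (only squares matter) gives (11, 16); check 11² + 16² = 121 + 256 = 377 ✓.
Step 4: Order so x ≤ y and verify: 11² + 16² = 121 + 256 = 377 = n. ✓

n = 377 = 11² + 16² (one valid representation with x ≤ y).


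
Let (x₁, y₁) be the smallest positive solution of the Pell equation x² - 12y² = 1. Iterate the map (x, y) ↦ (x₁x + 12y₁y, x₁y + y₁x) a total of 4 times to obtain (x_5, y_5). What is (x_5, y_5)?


Step 1: Find the fundamental solution (x₁, y₁) of x² - 12y² = 1.
  Expand √12 as a continued fraction. a₀ = ⌊√12⌋ = 3; iterate m_{k+1} = d_k·a_k − m_k, d_{k+1} = (12 − m_{k+1}²)/d_k, a_{k+1} = ⌊(a₀ + m_{k+1})/d_{k+1}⌋ (starting m₀ = 0, d₀ = 1), with convergents p_k = a_k·p_{k-1} + p_{k-2}, q_k = a_k·q_{k-1} + q_{k-2} (p₋₁ = 1, q₋₁ = 0):
  k = 0: a₀ = 3; p₀/q₀ = 3/1; p₀² − 12·q₀² = 9 − 12 = -3.
  k = 1: m = 3, d = 3, a = ⌊(3 + 3)/3⌋ = 2; p/q = (2·3 + 1)/(2·1 + 0) = 7/2; p² − 12·q² = 49 − 48 = 1.
  The first convergent with p² − 12·q² = 1 gives the fundamental solution (x₁, y₁) = (7, 2).
Step 2: Apply the recurrence (x_{n+1}, y_{n+1}) = (x₁x_n + 12y₁y_n, x₁y_n + y₁x_n) repeatedly.
  From (x_1, y_1) = (7, 2): x_2 = 7·7 + 12·2·2 = 97; y_2 = 7·2 + 2·7 = 28.
  From (x_2, y_2) = (97, 28): x_3 = 7·97 + 12·2·28 = 1351; y_3 = 7·28 + 2·97 = 390.
  From (x_3, y_3) = (1351, 390): x_4 = 7·1351 + 12·2·390 = 18817; y_4 = 7·390 + 2·1351 = 5432.
  From (x_4, y_4) = (18817, 5432): x_5 = 7·18817 + 12·2·5432 = 262087; y_5 = 7·5432 + 2·18817 = 75658.
Step 3: Verify x_5² - 12·y_5² = 68689595569 - 68689595568 = 1 (should be 1). ✓

(x_1, y_1) = (7, 2); (x_5, y_5) = (262087, 75658).


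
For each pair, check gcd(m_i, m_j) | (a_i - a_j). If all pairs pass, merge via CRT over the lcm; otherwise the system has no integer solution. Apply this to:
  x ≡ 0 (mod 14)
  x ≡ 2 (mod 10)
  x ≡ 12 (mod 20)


Moduli 14, 10, 20 are not pairwise coprime, so CRT works modulo lcm(m_i) when all pairwise compatibility conditions hold.
Pairwise compatibility: gcd(m_i, m_j) must divide a_i - a_j for every pair.
Merge one congruence at a time:
  Start: x ≡ 0 (mod 14).
  Combine with x ≡ 2 (mod 10): gcd(14, 10) = 2; 2 - 0 = 2, which IS divisible by 2, so compatible.
    Write x = 0 + 14·t and substitute into x ≡ 2 (mod 10): 14·t ≡ 2 − 0 = 2 (mod 10).
    Divide the congruence (and modulus) by g = 2: 7·t ≡ 1 (mod 5).
    Reduce coefficients mod 5: 2·t ≡ 1 (mod 5).
    The inverse of 2 mod 5 is 3 (since 2·3 = 6 = 1·5 + 1), so t ≡ 3·1 = 3 ≡ 3 (mod 5).
    Then x = 0 + 14·3 = 42, valid modulo lcm(14, 10) = 70: x ≡ 42 (mod 70).
  Combine with x ≡ 12 (mod 20): gcd(70, 20) = 10; 12 - 42 = -30, which IS divisible by 10, so compatible.
    Write x = 42 + 70·t and substitute into x ≡ 12 (mod 20): 70·t ≡ 12 − 42 = -30 (mod 20).
    Divide the congruence (and modulus) by g = 10: 7·t ≡ -3 (mod 2).
    Reduce coefficients mod 2: 1·t ≡ 1 (mod 2).
    So t ≡ 1 (mod 2).
    Then x = 42 + 70·1 = 112, valid modulo lcm(70, 20) = 140: x ≡ 112 (mod 140).
Verify: 112 mod 14 = 0, 112 mod 10 = 2, 112 mod 20 = 12.

x ≡ 112 (mod 140).


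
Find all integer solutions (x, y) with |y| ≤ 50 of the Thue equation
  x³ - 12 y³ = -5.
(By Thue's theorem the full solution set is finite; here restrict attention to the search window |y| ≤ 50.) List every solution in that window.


The equation is x³ - 12y³ = -5. For fixed y, x³ = 12·y³ − 5, so a solution requires the RHS to be a perfect cube.
Strategy: iterate y from -50 to 50, compute RHS = 12·y³ − 5, and check whether it is a (positive or negative) perfect cube.
Check small values of y:
  y = 0: RHS = -5 is not a perfect cube.
  y = 1: RHS = 7 is not a perfect cube.
  y = -1: RHS = -17 is not a perfect cube.
  y = 2: RHS = 91 is not a perfect cube.
  y = -2: RHS = -101 is not a perfect cube.
  y = 3: RHS = 319 is not a perfect cube.
  y = -3: RHS = -329 is not a perfect cube.
Continuing the search up to |y| = 50 finds no solutions either.
No (x, y) in the scanned range satisfies the equation.

No integer solutions with |y| ≤ 50.


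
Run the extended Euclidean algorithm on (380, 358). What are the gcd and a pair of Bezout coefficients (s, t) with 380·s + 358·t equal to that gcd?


Euclidean algorithm on (380, 358) — divide until remainder is 0:
  380 = 1 · 358 + 22
  358 = 16 · 22 + 6
  22 = 3 · 6 + 4
  6 = 1 · 4 + 2
  4 = 2 · 2 + 0
gcd(380, 358) = 2.
Track Bezout coefficients alongside the remainders: start with r₀ = 380 = a·1 + b·0 (s = 1, t = 0) and r₁ = 358 = a·0 + b·1 (s = 0, t = 1); each new remainder r_{k+1} = r_{k-1} − q_k·r_k inherits s_{k+1} = s_{k-1} − q_k·s_k, t_{k+1} = t_{k-1} − q_k·t_k, so r_k = a·s_k + b·t_k at every step:
  q = 1: r = 22, s = 1 − 1·0 = 1, t = 0 − 1·1 = -1  (check: 380·1 + 358·(-1) = 22)
  q = 16: r = 6, s = 0 − 16·1 = -16, t = 1 − 16·(-1) = 17  (check: 380·(-16) + 358·17 = 6)
  q = 3: r = 4, s = 1 − 3·(-16) = 49, t = -1 − 3·17 = -52  (check: 380·49 + 358·(-52) = 4)
  q = 1: r = 2, s = -16 − 1·49 = -65, t = 17 − 1·(-52) = 69  (check: 380·(-65) + 358·69 = 2)
The row with r = 2 (the gcd) gives the Bezout coefficients s = -65, t = 69.
Result: 380 · (-65) + 358 · (69) = 2.

gcd(380, 358) = 2; s = -65, t = 69 (check: 380·(-65) + 358·69 = 2).


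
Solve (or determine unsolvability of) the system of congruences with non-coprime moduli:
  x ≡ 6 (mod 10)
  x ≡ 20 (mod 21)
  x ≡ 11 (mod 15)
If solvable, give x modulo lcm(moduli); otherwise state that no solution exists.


Moduli 10, 21, 15 are not pairwise coprime, so CRT works modulo lcm(m_i) when all pairwise compatibility conditions hold.
Pairwise compatibility: gcd(m_i, m_j) must divide a_i - a_j for every pair.
Merge one congruence at a time:
  Start: x ≡ 6 (mod 10).
  Combine with x ≡ 20 (mod 21): gcd(10, 21) = 1; 20 - 6 = 14, which IS divisible by 1, so compatible.
    Write x = 6 + 10·t and substitute into x ≡ 20 (mod 21): 10·t ≡ 20 − 6 = 14 (mod 21).
    The inverse of 10 mod 21 is 19 (since 10·19 = 190 = 9·21 + 1), so t ≡ 19·14 = 266 ≡ 14 (mod 21).
    Then x = 6 + 10·14 = 146, valid modulo lcm(10, 21) = 210: x ≡ 146 (mod 210).
  Combine with x ≡ 11 (mod 15): gcd(210, 15) = 15; 11 - 146 = -135, which IS divisible by 15, so compatible.
    Write x = 146 + 210·t and substitute into x ≡ 11 (mod 15): 210·t ≡ 11 − 146 = -135 (mod 15).
    Divide the congruence (and modulus) by g = 15: 14·t ≡ -9 (mod 1).
    Modulo 1 every t works; take t = 0.
    Then x = 146 + 210·0 = 146, valid modulo lcm(210, 15) = 210: x ≡ 146 (mod 210).
Verify: 146 mod 10 = 6, 146 mod 21 = 20, 146 mod 15 = 11.

x ≡ 146 (mod 210).


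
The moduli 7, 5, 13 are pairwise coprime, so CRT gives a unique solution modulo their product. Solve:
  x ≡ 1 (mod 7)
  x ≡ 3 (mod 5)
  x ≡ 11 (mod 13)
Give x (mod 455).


Moduli 7, 5, 13 are pairwise coprime; by CRT there is a unique solution modulo M = 7 · 5 · 13 = 455.
Solve pairwise, accumulating the modulus:
  Start with x ≡ 1 (mod 7).
  Combine with x ≡ 3 (mod 5): since gcd(7, 5) = 1, we get a unique residue mod 35.
    Write x = 1 + 7·t and substitute into x ≡ 3 (mod 5): 7·t ≡ 3 − 1 = 2 (mod 5).
    Reduce coefficients mod 5: 2·t ≡ 2 (mod 5).
    The inverse of 2 mod 5 is 3 (since 2·3 = 6 = 1·5 + 1), so t ≡ 3·2 = 6 ≡ 1 (mod 5).
    Then x = 1 + 7·1 = 8, valid modulo lcm(7, 5) = 35: x ≡ 8 (mod 35).
  Combine with x ≡ 11 (mod 13): since gcd(35, 13) = 1, we get a unique residue mod 455.
    Write x = 8 + 35·t and substitute into x ≡ 11 (mod 13): 35·t ≡ 11 − 8 = 3 (mod 13).
    Reduce coefficients mod 13: 9·t ≡ 3 (mod 13).
    The inverse of 9 mod 13 is 3 (since 9·3 = 27 = 2·13 + 1), so t ≡ 3·3 = 9 ≡ 9 (mod 13).
    Then x = 8 + 35·9 = 323, valid modulo lcm(35, 13) = 455: x ≡ 323 (mod 455).
Verify: 323 mod 7 = 1 ✓, 323 mod 5 = 3 ✓, 323 mod 13 = 11 ✓.

x ≡ 323 (mod 455).


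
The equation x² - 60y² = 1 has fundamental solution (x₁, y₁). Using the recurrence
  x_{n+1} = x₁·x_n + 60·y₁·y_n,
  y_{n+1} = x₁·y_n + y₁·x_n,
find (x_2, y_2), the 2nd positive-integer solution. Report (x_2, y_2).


Step 1: Find the fundamental solution (x₁, y₁) of x² - 60y² = 1.
  Expand √60 as a continued fraction. a₀ = ⌊√60⌋ = 7; iterate m_{k+1} = d_k·a_k − m_k, d_{k+1} = (60 − m_{k+1}²)/d_k, a_{k+1} = ⌊(a₀ + m_{k+1})/d_{k+1}⌋ (starting m₀ = 0, d₀ = 1), with convergents p_k = a_k·p_{k-1} + p_{k-2}, q_k = a_k·q_{k-1} + q_{k-2} (p₋₁ = 1, q₋₁ = 0):
  k = 0: a₀ = 7; p₀/q₀ = 7/1; p₀² − 60·q₀² = 49 − 60 = -11.
  k = 1: m = 7, d = 11, a = ⌊(7 + 7)/11⌋ = 1; p/q = (1·7 + 1)/(1·1 + 0) = 8/1; p² − 60·q² = 64 − 60 = 4.
  k = 2: m = 4, d = 4, a = ⌊(7 + 4)/4⌋ = 2; p/q = (2·8 + 7)/(2·1 + 1) = 23/3; p² − 60·q² = 529 − 540 = -11.
  k = 3: m = 4, d = 11, a = ⌊(7 + 4)/11⌋ = 1; p/q = (1·23 + 8)/(1·3 + 1) = 31/4; p² − 60·q² = 961 − 960 = 1.
  The first convergent with p² − 60·q² = 1 gives the fundamental solution (x₁, y₁) = (31, 4).
Step 2: Apply the recurrence (x_{n+1}, y_{n+1}) = (x₁x_n + 60y₁y_n, x₁y_n + y₁x_n) repeatedly.
  From (x_1, y_1) = (31, 4): x_2 = 31·31 + 60·4·4 = 1921; y_2 = 31·4 + 4·31 = 248.
Step 3: Verify x_2² - 60·y_2² = 3690241 - 3690240 = 1 (should be 1). ✓

(x_1, y_1) = (31, 4); (x_2, y_2) = (1921, 248).


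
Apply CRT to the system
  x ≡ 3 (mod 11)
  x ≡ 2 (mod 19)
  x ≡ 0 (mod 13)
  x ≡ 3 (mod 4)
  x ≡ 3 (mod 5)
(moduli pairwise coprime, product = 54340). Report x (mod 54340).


Product of moduli M = 11 · 19 · 13 · 4 · 5 = 54340.
Merge one congruence at a time:
  Start: x ≡ 3 (mod 11).
  Combine with x ≡ 2 (mod 19); new modulus lcm = 209.
    Write x = 3 + 11·t and substitute into x ≡ 2 (mod 19): 11·t ≡ 2 − 3 = -1 (mod 19).
    Reduce coefficients mod 19: 11·t ≡ 18 (mod 19).
    The inverse of 11 mod 19 is 7 (since 11·7 = 77 = 4·19 + 1), so t ≡ 7·18 = 126 ≡ 12 (mod 19).
    Then x = 3 + 11·12 = 135, valid modulo lcm(11, 19) = 209: x ≡ 135 (mod 209).
  Combine with x ≡ 0 (mod 13); new modulus lcm = 2717.
    Write x = 135 + 209·t and substitute into x ≡ 0 (mod 13): 209·t ≡ 0 − 135 = -135 (mod 13).
    Reduce coefficients mod 13: 1·t ≡ 8 (mod 13).
    So t ≡ 8 (mod 13).
    Then x = 135 + 209·8 = 1807, valid modulo lcm(209, 13) = 2717: x ≡ 1807 (mod 2717).
  Combine with x ≡ 3 (mod 4); new modulus lcm = 10868.
    Write x = 1807 + 2717·t and substitute into x ≡ 3 (mod 4): 2717·t ≡ 3 − 1807 = -1804 (mod 4).
    Reduce coefficients mod 4: 1·t ≡ 0 (mod 4).
    So t ≡ 0 (mod 4).
    Then x = 1807 + 2717·0 = 1807, valid modulo lcm(2717, 4) = 10868: x ≡ 1807 (mod 10868).
  Combine with x ≡ 3 (mod 5); new modulus lcm = 54340.
    Write x = 1807 + 10868·t and substitute into x ≡ 3 (mod 5): 10868·t ≡ 3 − 1807 = -1804 (mod 5).
    Reduce coefficients mod 5: 3·t ≡ 1 (mod 5).
    The inverse of 3 mod 5 is 2 (since 3·2 = 6 = 1·5 + 1), so t ≡ 2·1 = 2 ≡ 2 (mod 5).
    Then x = 1807 + 10868·2 = 23543, valid modulo lcm(10868, 5) = 54340: x ≡ 23543 (mod 54340).
Verify against each original: 23543 mod 11 = 3, 23543 mod 19 = 2, 23543 mod 13 = 0, 23543 mod 4 = 3, 23543 mod 5 = 3.

x ≡ 23543 (mod 54340).


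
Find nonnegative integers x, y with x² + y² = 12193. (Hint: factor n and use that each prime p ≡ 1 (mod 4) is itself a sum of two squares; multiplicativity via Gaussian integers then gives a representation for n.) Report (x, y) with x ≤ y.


Step 1: Factor n = 12193 = 89 · 137.
Step 2: Check the mod-4 condition on each prime factor: 89 ≡ 1 (mod 4), exponent 1; 137 ≡ 1 (mod 4), exponent 1.
All primes ≡ 3 (mod 4) appear to even exponent (or don't appear), so by the two-squares theorem n IS expressible as a sum of two squares.
Step 3: Build a representation. Here n = 89 · 137 is a product of primes ≡ 1 (mod 4). Each prime p ≡ 1 (mod 4) is itself a sum of two squares; find a² by testing p − a² for a perfect square:
  89: 89 − 1² = 88, 89 − 2² = 85, 89 − 3² = 80, 89 − 4² = 73, 89 − 5² = 64 = 8² ⇒ 89 = 5² + 8².
  137: 137 − 1² = 136, 137 − 2² = 133, 137 − 3² = 128, 137 − 4² = 121 = 11² ⇒ 137 = 4² + 11².
  Combine using the Brahmagupta–Fibonacci identity (a² + b²)(c² + d²) = (ac − bd)² + (ad + bc)² = (ac + bd)² + (ad − bc)²:
  89 · 137 = 12193: from (5² + 8²)(4² + 11²), take (5·4 − 8·11, 5·11 + 8·4) = (20 − 88, 55 + 32) = (-68, 87); dropping signs (only squares matter) gives (68, 87); check 68² + 87² = 4624 + 7569 = 12193 ✓.
Step 4: Order so x ≤ y and verify: 68² + 87² = 4624 + 7569 = 12193 = n. ✓

n = 12193 = 68² + 87² (one valid representation with x ≤ y).


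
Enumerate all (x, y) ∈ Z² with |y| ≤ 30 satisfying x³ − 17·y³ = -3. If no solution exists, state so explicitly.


The equation is x³ - 17y³ = -3. For fixed y, x³ = 17·y³ − 3, so a solution requires the RHS to be a perfect cube.
Strategy: iterate y from -30 to 30, compute RHS = 17·y³ − 3, and check whether it is a (positive or negative) perfect cube.
Check small values of y:
  y = 0: RHS = -3 is not a perfect cube.
  y = 1: RHS = 14 is not a perfect cube.
  y = -1: RHS = -20 is not a perfect cube.
  y = 2: RHS = 133 is not a perfect cube.
  y = -2: RHS = -139 is not a perfect cube.
  y = 3: RHS = 456 is not a perfect cube.
  y = -3: RHS = -462 is not a perfect cube.
Continuing the search up to |y| = 30 finds no solutions either.
No (x, y) in the scanned range satisfies the equation.

No integer solutions with |y| ≤ 30.


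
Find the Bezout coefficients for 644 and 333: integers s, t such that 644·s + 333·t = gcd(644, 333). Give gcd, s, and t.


Euclidean algorithm on (644, 333) — divide until remainder is 0:
  644 = 1 · 333 + 311
  333 = 1 · 311 + 22
  311 = 14 · 22 + 3
  22 = 7 · 3 + 1
  3 = 3 · 1 + 0
gcd(644, 333) = 1.
Track Bezout coefficients alongside the remainders: start with r₀ = 644 = a·1 + b·0 (s = 1, t = 0) and r₁ = 333 = a·0 + b·1 (s = 0, t = 1); each new remainder r_{k+1} = r_{k-1} − q_k·r_k inherits s_{k+1} = s_{k-1} − q_k·s_k, t_{k+1} = t_{k-1} − q_k·t_k, so r_k = a·s_k + b·t_k at every step:
  q = 1: r = 311, s = 1 − 1·0 = 1, t = 0 − 1·1 = -1  (check: 644·1 + 333·(-1) = 311)
  q = 1: r = 22, s = 0 − 1·1 = -1, t = 1 − 1·(-1) = 2  (check: 644·(-1) + 333·2 = 22)
  q = 14: r = 3, s = 1 − 14·(-1) = 15, t = -1 − 14·2 = -29  (check: 644·15 + 333·(-29) = 3)
  q = 7: r = 1, s = -1 − 7·15 = -106, t = 2 − 7·(-29) = 205  (check: 644·(-106) + 333·205 = 1)
The row with r = 1 (the gcd) gives the Bezout coefficients s = -106, t = 205.
Result: 644 · (-106) + 333 · (205) = 1.

gcd(644, 333) = 1; s = -106, t = 205 (check: 644·(-106) + 333·205 = 1).


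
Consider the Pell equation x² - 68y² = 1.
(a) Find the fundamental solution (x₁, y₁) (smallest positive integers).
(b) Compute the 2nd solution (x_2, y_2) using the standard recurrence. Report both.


Step 1: Find the fundamental solution (x₁, y₁) of x² - 68y² = 1.
  Expand √68 as a continued fraction. a₀ = ⌊√68⌋ = 8; iterate m_{k+1} = d_k·a_k − m_k, d_{k+1} = (68 − m_{k+1}²)/d_k, a_{k+1} = ⌊(a₀ + m_{k+1})/d_{k+1}⌋ (starting m₀ = 0, d₀ = 1), with convergents p_k = a_k·p_{k-1} + p_{k-2}, q_k = a_k·q_{k-1} + q_{k-2} (p₋₁ = 1, q₋₁ = 0):
  k = 0: a₀ = 8; p₀/q₀ = 8/1; p₀² − 68·q₀² = 64 − 68 = -4.
  k = 1: m = 8, d = 4, a = ⌊(8 + 8)/4⌋ = 4; p/q = (4·8 + 1)/(4·1 + 0) = 33/4; p² − 68·q² = 1089 − 1088 = 1.
  The first convergent with p² − 68·q² = 1 gives the fundamental solution (x₁, y₁) = (33, 4).
Step 2: Apply the recurrence (x_{n+1}, y_{n+1}) = (x₁x_n + 68y₁y_n, x₁y_n + y₁x_n) repeatedly.
  From (x_1, y_1) = (33, 4): x_2 = 33·33 + 68·4·4 = 2177; y_2 = 33·4 + 4·33 = 264.
Step 3: Verify x_2² - 68·y_2² = 4739329 - 4739328 = 1 (should be 1). ✓

(x_1, y_1) = (33, 4); (x_2, y_2) = (2177, 264).


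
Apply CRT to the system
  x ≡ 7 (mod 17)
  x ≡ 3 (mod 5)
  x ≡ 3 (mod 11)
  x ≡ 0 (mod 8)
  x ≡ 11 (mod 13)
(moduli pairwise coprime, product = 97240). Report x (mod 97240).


Product of moduli M = 17 · 5 · 11 · 8 · 13 = 97240.
Merge one congruence at a time:
  Start: x ≡ 7 (mod 17).
  Combine with x ≡ 3 (mod 5); new modulus lcm = 85.
    Write x = 7 + 17·t and substitute into x ≡ 3 (mod 5): 17·t ≡ 3 − 7 = -4 (mod 5).
    Reduce coefficients mod 5: 2·t ≡ 1 (mod 5).
    The inverse of 2 mod 5 is 3 (since 2·3 = 6 = 1·5 + 1), so t ≡ 3·1 = 3 ≡ 3 (mod 5).
    Then x = 7 + 17·3 = 58, valid modulo lcm(17, 5) = 85: x ≡ 58 (mod 85).
  Combine with x ≡ 3 (mod 11); new modulus lcm = 935.
    Write x = 58 + 85·t and substitute into x ≡ 3 (mod 11): 85·t ≡ 3 − 58 = -55 (mod 11).
    Reduce coefficients mod 11: 8·t ≡ 0 (mod 11).
    The inverse of 8 mod 11 is 7 (since 8·7 = 56 = 5·11 + 1), so t ≡ 7·0 = 0 ≡ 0 (mod 11).
    Then x = 58 + 85·0 = 58, valid modulo lcm(85, 11) = 935: x ≡ 58 (mod 935).
  Combine with x ≡ 0 (mod 8); new modulus lcm = 7480.
    Write x = 58 + 935·t and substitute into x ≡ 0 (mod 8): 935·t ≡ 0 − 58 = -58 (mod 8).
    Reduce coefficients mod 8: 7·t ≡ 6 (mod 8).
    The inverse of 7 mod 8 is 7 (since 7·7 = 49 = 6·8 + 1), so t ≡ 7·6 = 42 ≡ 2 (mod 8).
    Then x = 58 + 935·2 = 1928, valid modulo lcm(935, 8) = 7480: x ≡ 1928 (mod 7480).
  Combine with x ≡ 11 (mod 13); new modulus lcm = 97240.
    Write x = 1928 + 7480·t and substitute into x ≡ 11 (mod 13): 7480·t ≡ 11 − 1928 = -1917 (mod 13).
    Reduce coefficients mod 13: 5·t ≡ 7 (mod 13).
    The inverse of 5 mod 13 is 8 (since 5·8 = 40 = 3·13 + 1), so t ≡ 8·7 = 56 ≡ 4 (mod 13).
    Then x = 1928 + 7480·4 = 31848, valid modulo lcm(7480, 13) = 97240: x ≡ 31848 (mod 97240).
Verify against each original: 31848 mod 17 = 7, 31848 mod 5 = 3, 31848 mod 11 = 3, 31848 mod 8 = 0, 31848 mod 13 = 11.

x ≡ 31848 (mod 97240).


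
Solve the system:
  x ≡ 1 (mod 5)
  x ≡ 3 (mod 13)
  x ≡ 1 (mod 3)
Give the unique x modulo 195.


Moduli 5, 13, 3 are pairwise coprime; by CRT there is a unique solution modulo M = 5 · 13 · 3 = 195.
Solve pairwise, accumulating the modulus:
  Start with x ≡ 1 (mod 5).
  Combine with x ≡ 3 (mod 13): since gcd(5, 13) = 1, we get a unique residue mod 65.
    Write x = 1 + 5·t and substitute into x ≡ 3 (mod 13): 5·t ≡ 3 − 1 = 2 (mod 13).
    The inverse of 5 mod 13 is 8 (since 5·8 = 40 = 3·13 + 1), so t ≡ 8·2 = 16 ≡ 3 (mod 13).
    Then x = 1 + 5·3 = 16, valid modulo lcm(5, 13) = 65: x ≡ 16 (mod 65).
  Combine with x ≡ 1 (mod 3): since gcd(65, 3) = 1, we get a unique residue mod 195.
    Write x = 16 + 65·t and substitute into x ≡ 1 (mod 3): 65·t ≡ 1 − 16 = -15 (mod 3).
    Reduce coefficients mod 3: 2·t ≡ 0 (mod 3).
    The inverse of 2 mod 3 is 2 (since 2·2 = 4 = 1·3 + 1), so t ≡ 2·0 = 0 ≡ 0 (mod 3).
    Then x = 16 + 65·0 = 16, valid modulo lcm(65, 3) = 195: x ≡ 16 (mod 195).
Verify: 16 mod 5 = 1 ✓, 16 mod 13 = 3 ✓, 16 mod 3 = 1 ✓.

x ≡ 16 (mod 195).


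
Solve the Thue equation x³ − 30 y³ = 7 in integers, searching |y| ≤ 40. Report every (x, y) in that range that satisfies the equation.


The equation is x³ - 30y³ = 7. For fixed y, x³ = 30·y³ + 7, so a solution requires the RHS to be a perfect cube.
Strategy: iterate y from -40 to 40, compute RHS = 30·y³ + 7, and check whether it is a (positive or negative) perfect cube.
Check small values of y:
  y = 0: RHS = 7 is not a perfect cube.
  y = 1: RHS = 37 is not a perfect cube.
  y = -1: RHS = -23 is not a perfect cube.
  y = 2: RHS = 247 is not a perfect cube.
  y = -2: RHS = -233 is not a perfect cube.
  y = 3: RHS = 817 is not a perfect cube.
  y = -3: RHS = -803 is not a perfect cube.
Continuing the search up to |y| = 40 finds no solutions either.
No (x, y) in the scanned range satisfies the equation.

No integer solutions with |y| ≤ 40.


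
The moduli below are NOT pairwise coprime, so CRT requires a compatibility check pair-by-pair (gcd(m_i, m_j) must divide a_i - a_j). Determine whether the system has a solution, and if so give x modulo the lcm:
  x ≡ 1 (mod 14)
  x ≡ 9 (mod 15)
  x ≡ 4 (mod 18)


Moduli 14, 15, 18 are not pairwise coprime, so CRT works modulo lcm(m_i) when all pairwise compatibility conditions hold.
Pairwise compatibility: gcd(m_i, m_j) must divide a_i - a_j for every pair.
Merge one congruence at a time:
  Start: x ≡ 1 (mod 14).
  Combine with x ≡ 9 (mod 15): gcd(14, 15) = 1; 9 - 1 = 8, which IS divisible by 1, so compatible.
    Write x = 1 + 14·t and substitute into x ≡ 9 (mod 15): 14·t ≡ 9 − 1 = 8 (mod 15).
    The inverse of 14 mod 15 is 14 (since 14·14 = 196 = 13·15 + 1), so t ≡ 14·8 = 112 ≡ 7 (mod 15).
    Then x = 1 + 14·7 = 99, valid modulo lcm(14, 15) = 210: x ≡ 99 (mod 210).
  Combine with x ≡ 4 (mod 18): gcd(210, 18) = 6, and 4 - 99 = -95 is NOT divisible by 6.
    ⇒ system is inconsistent (no integer solution).

No solution (the system is inconsistent).


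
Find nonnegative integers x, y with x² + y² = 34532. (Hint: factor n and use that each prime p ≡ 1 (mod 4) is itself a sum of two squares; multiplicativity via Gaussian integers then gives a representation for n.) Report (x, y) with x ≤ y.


Step 1: Factor n = 34532 = 2^2 · 89 · 97.
Step 2: Check the mod-4 condition on each prime factor: 2 = 2 (special); 89 ≡ 1 (mod 4), exponent 1; 97 ≡ 1 (mod 4), exponent 1.
All primes ≡ 3 (mod 4) appear to even exponent (or don't appear), so by the two-squares theorem n IS expressible as a sum of two squares.
Step 3: Build a representation. Group n = k² · m with k = 2 and m = 89 · 97 = 8633 (a product of primes ≡ 1 (mod 4)); a representation of m scales to one of n via (k·x)² + (k·y)² = k²(x² + y²). Each prime p ≡ 1 (mod 4) is itself a sum of two squares; find a² by testing p − a² for a perfect square:
  89: 89 − 1² = 88, 89 − 2² = 85, 89 − 3² = 80, 89 − 4² = 73, 89 − 5² = 64 = 8² ⇒ 89 = 5² + 8².
  97: 97 − 1² = 96, 97 − 2² = 93, 97 − 3² = 88, 97 − 4² = 81 = 9² ⇒ 97 = 4² + 9².
  Combine using the Brahmagupta–Fibonacci identity (a² + b²)(c² + d²) = (ac − bd)² + (ad + bc)² = (ac + bd)² + (ad − bc)²:
  89 · 97 = 8633: from (5² + 8²)(4² + 9²), take (5·4 − 8·9, 5·9 + 8·4) = (20 − 72, 45 + 32) = (-52, 77); dropping signs (only squares matter) gives (52, 77); check 52² + 77² = 2704 + 5929 = 8633 ✓.
  Scale by k = 2: (2·52, 2·77) = (104, 154).
Step 4: Order so x ≤ y and verify: 104² + 154² = 10816 + 23716 = 34532 = n. ✓

n = 34532 = 104² + 154² (one valid representation with x ≤ y).


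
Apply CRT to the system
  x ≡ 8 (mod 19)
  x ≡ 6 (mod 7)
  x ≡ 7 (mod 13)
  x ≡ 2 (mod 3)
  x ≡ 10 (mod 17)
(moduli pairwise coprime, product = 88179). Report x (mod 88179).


Product of moduli M = 19 · 7 · 13 · 3 · 17 = 88179.
Merge one congruence at a time:
  Start: x ≡ 8 (mod 19).
  Combine with x ≡ 6 (mod 7); new modulus lcm = 133.
    Write x = 8 + 19·t and substitute into x ≡ 6 (mod 7): 19·t ≡ 6 − 8 = -2 (mod 7).
    Reduce coefficients mod 7: 5·t ≡ 5 (mod 7).
    The inverse of 5 mod 7 is 3 (since 5·3 = 15 = 2·7 + 1), so t ≡ 3·5 = 15 ≡ 1 (mod 7).
    Then x = 8 + 19·1 = 27, valid modulo lcm(19, 7) = 133: x ≡ 27 (mod 133).
  Combine with x ≡ 7 (mod 13); new modulus lcm = 1729.
    Write x = 27 + 133·t and substitute into x ≡ 7 (mod 13): 133·t ≡ 7 − 27 = -20 (mod 13).
    Reduce coefficients mod 13: 3·t ≡ 6 (mod 13).
    The inverse of 3 mod 13 is 9 (since 3·9 = 27 = 2·13 + 1), so t ≡ 9·6 = 54 ≡ 2 (mod 13).
    Then x = 27 + 133·2 = 293, valid modulo lcm(133, 13) = 1729: x ≡ 293 (mod 1729).
  Combine with x ≡ 2 (mod 3); new modulus lcm = 5187.
    Write x = 293 + 1729·t and substitute into x ≡ 2 (mod 3): 1729·t ≡ 2 − 293 = -291 (mod 3).
    Reduce coefficients mod 3: 1·t ≡ 0 (mod 3).
    So t ≡ 0 (mod 3).
    Then x = 293 + 1729·0 = 293, valid modulo lcm(1729, 3) = 5187: x ≡ 293 (mod 5187).
  Combine with x ≡ 10 (mod 17); new modulus lcm = 88179.
    Write x = 293 + 5187·t and substitute into x ≡ 10 (mod 17): 5187·t ≡ 10 − 293 = -283 (mod 17).
    Reduce coefficients mod 17: 2·t ≡ 6 (mod 17).
    The inverse of 2 mod 17 is 9 (since 2·9 = 18 = 1·17 + 1), so t ≡ 9·6 = 54 ≡ 3 (mod 17).
    Then x = 293 + 5187·3 = 15854, valid modulo lcm(5187, 17) = 88179: x ≡ 15854 (mod 88179).
Verify against each original: 15854 mod 19 = 8, 15854 mod 7 = 6, 15854 mod 13 = 7, 15854 mod 3 = 2, 15854 mod 17 = 10.

x ≡ 15854 (mod 88179).


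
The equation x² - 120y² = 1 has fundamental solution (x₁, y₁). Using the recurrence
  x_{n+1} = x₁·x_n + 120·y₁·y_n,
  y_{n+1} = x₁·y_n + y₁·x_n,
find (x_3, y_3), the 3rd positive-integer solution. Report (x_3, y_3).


Step 1: Find the fundamental solution (x₁, y₁) of x² - 120y² = 1.
  Expand √120 as a continued fraction. a₀ = ⌊√120⌋ = 10; iterate m_{k+1} = d_k·a_k − m_k, d_{k+1} = (120 − m_{k+1}²)/d_k, a_{k+1} = ⌊(a₀ + m_{k+1})/d_{k+1}⌋ (starting m₀ = 0, d₀ = 1), with convergents p_k = a_k·p_{k-1} + p_{k-2}, q_k = a_k·q_{k-1} + q_{k-2} (p₋₁ = 1, q₋₁ = 0):
  k = 0: a₀ = 10; p₀/q₀ = 10/1; p₀² − 120·q₀² = 100 − 120 = -20.
  k = 1: m = 10, d = 20, a = ⌊(10 + 10)/20⌋ = 1; p/q = (1·10 + 1)/(1·1 + 0) = 11/1; p² − 120·q² = 121 − 120 = 1.
  The first convergent with p² − 120·q² = 1 gives the fundamental solution (x₁, y₁) = (11, 1).
Step 2: Apply the recurrence (x_{n+1}, y_{n+1}) = (x₁x_n + 120y₁y_n, x₁y_n + y₁x_n) repeatedly.
  From (x_1, y_1) = (11, 1): x_2 = 11·11 + 120·1·1 = 241; y_2 = 11·1 + 1·11 = 22.
  From (x_2, y_2) = (241, 22): x_3 = 11·241 + 120·1·22 = 5291; y_3 = 11·22 + 1·241 = 483.
Step 3: Verify x_3² - 120·y_3² = 27994681 - 27994680 = 1 (should be 1). ✓

(x_1, y_1) = (11, 1); (x_3, y_3) = (5291, 483).


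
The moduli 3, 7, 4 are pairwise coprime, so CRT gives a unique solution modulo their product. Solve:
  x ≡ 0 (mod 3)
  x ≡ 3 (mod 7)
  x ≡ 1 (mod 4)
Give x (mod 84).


Moduli 3, 7, 4 are pairwise coprime; by CRT there is a unique solution modulo M = 3 · 7 · 4 = 84.
Solve pairwise, accumulating the modulus:
  Start with x ≡ 0 (mod 3).
  Combine with x ≡ 3 (mod 7): since gcd(3, 7) = 1, we get a unique residue mod 21.
    Write x = 0 + 3·t and substitute into x ≡ 3 (mod 7): 3·t ≡ 3 − 0 = 3 (mod 7).
    The inverse of 3 mod 7 is 5 (since 3·5 = 15 = 2·7 + 1), so t ≡ 5·3 = 15 ≡ 1 (mod 7).
    Then x = 0 + 3·1 = 3, valid modulo lcm(3, 7) = 21: x ≡ 3 (mod 21).
  Combine with x ≡ 1 (mod 4): since gcd(21, 4) = 1, we get a unique residue mod 84.
    Write x = 3 + 21·t and substitute into x ≡ 1 (mod 4): 21·t ≡ 1 − 3 = -2 (mod 4).
    Reduce coefficients mod 4: 1·t ≡ 2 (mod 4).
    So t ≡ 2 (mod 4).
    Then x = 3 + 21·2 = 45, valid modulo lcm(21, 4) = 84: x ≡ 45 (mod 84).
Verify: 45 mod 3 = 0 ✓, 45 mod 7 = 3 ✓, 45 mod 4 = 1 ✓.

x ≡ 45 (mod 84).


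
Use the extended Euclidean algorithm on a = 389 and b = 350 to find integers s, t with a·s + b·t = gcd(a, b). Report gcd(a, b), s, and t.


Euclidean algorithm on (389, 350) — divide until remainder is 0:
  389 = 1 · 350 + 39
  350 = 8 · 39 + 38
  39 = 1 · 38 + 1
  38 = 38 · 1 + 0
gcd(389, 350) = 1.
Track Bezout coefficients alongside the remainders: start with r₀ = 389 = a·1 + b·0 (s = 1, t = 0) and r₁ = 350 = a·0 + b·1 (s = 0, t = 1); each new remainder r_{k+1} = r_{k-1} − q_k·r_k inherits s_{k+1} = s_{k-1} − q_k·s_k, t_{k+1} = t_{k-1} − q_k·t_k, so r_k = a·s_k + b·t_k at every step:
  q = 1: r = 39, s = 1 − 1·0 = 1, t = 0 − 1·1 = -1  (check: 389·1 + 350·(-1) = 39)
  q = 8: r = 38, s = 0 − 8·1 = -8, t = 1 − 8·(-1) = 9  (check: 389·(-8) + 350·9 = 38)
  q = 1: r = 1, s = 1 − 1·(-8) = 9, t = -1 − 1·9 = -10  (check: 389·9 + 350·(-10) = 1)
The row with r = 1 (the gcd) gives the Bezout coefficients s = 9, t = -10.
Result: 389 · (9) + 350 · (-10) = 1.

gcd(389, 350) = 1; s = 9, t = -10 (check: 389·9 + 350·(-10) = 1).


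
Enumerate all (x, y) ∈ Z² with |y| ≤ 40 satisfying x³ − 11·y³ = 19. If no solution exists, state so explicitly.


The equation is x³ - 11y³ = 19. For fixed y, x³ = 11·y³ + 19, so a solution requires the RHS to be a perfect cube.
Strategy: iterate y from -40 to 40, compute RHS = 11·y³ + 19, and check whether it is a (positive or negative) perfect cube.
Check small values of y:
  y = 0: RHS = 19 is not a perfect cube.
  y = 1: RHS = 30 is not a perfect cube.
  y = -1: RHS = 8 = (2)³ ⇒ x = 2 works.
  y = 2: RHS = 107 is not a perfect cube.
  y = -2: RHS = -69 is not a perfect cube.
  y = 3: RHS = 316 is not a perfect cube.
  y = -3: RHS = -278 is not a perfect cube.
Continuing, at y = -9: RHS = -8000 = (-20)³ ⇒ x = -20 works.
Searching the remaining y in |y| ≤ 40 finds no further solutions.
Collected solutions: (2, -1), (-20, -9).

Solutions (with |y| ≤ 40): (2, -1), (-20, -9).


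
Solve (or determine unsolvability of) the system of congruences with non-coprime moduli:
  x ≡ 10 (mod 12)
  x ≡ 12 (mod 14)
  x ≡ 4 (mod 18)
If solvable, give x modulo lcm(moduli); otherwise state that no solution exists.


Moduli 12, 14, 18 are not pairwise coprime, so CRT works modulo lcm(m_i) when all pairwise compatibility conditions hold.
Pairwise compatibility: gcd(m_i, m_j) must divide a_i - a_j for every pair.
Merge one congruence at a time:
  Start: x ≡ 10 (mod 12).
  Combine with x ≡ 12 (mod 14): gcd(12, 14) = 2; 12 - 10 = 2, which IS divisible by 2, so compatible.
    Write x = 10 + 12·t and substitute into x ≡ 12 (mod 14): 12·t ≡ 12 − 10 = 2 (mod 14).
    Divide the congruence (and modulus) by g = 2: 6·t ≡ 1 (mod 7).
    The inverse of 6 mod 7 is 6 (since 6·6 = 36 = 5·7 + 1), so t ≡ 6·1 = 6 ≡ 6 (mod 7).
    Then x = 10 + 12·6 = 82, valid modulo lcm(12, 14) = 84: x ≡ 82 (mod 84).
  Combine with x ≡ 4 (mod 18): gcd(84, 18) = 6; 4 - 82 = -78, which IS divisible by 6, so compatible.
    Write x = 82 + 84·t and substitute into x ≡ 4 (mod 18): 84·t ≡ 4 − 82 = -78 (mod 18).
    Divide the congruence (and modulus) by g = 6: 14·t ≡ -13 (mod 3).
    Reduce coefficients mod 3: 2·t ≡ 2 (mod 3).
    The inverse of 2 mod 3 is 2 (since 2·2 = 4 = 1·3 + 1), so t ≡ 2·2 = 4 ≡ 1 (mod 3).
    Then x = 82 + 84·1 = 166, valid modulo lcm(84, 18) = 252: x ≡ 166 (mod 252).
Verify: 166 mod 12 = 10, 166 mod 14 = 12, 166 mod 18 = 4.

x ≡ 166 (mod 252).


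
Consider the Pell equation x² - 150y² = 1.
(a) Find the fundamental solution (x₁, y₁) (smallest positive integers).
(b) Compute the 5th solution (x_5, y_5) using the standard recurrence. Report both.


Step 1: Find the fundamental solution (x₁, y₁) of x² - 150y² = 1.
  Expand √150 as a continued fraction. a₀ = ⌊√150⌋ = 12; iterate m_{k+1} = d_k·a_k − m_k, d_{k+1} = (150 − m_{k+1}²)/d_k, a_{k+1} = ⌊(a₀ + m_{k+1})/d_{k+1}⌋ (starting m₀ = 0, d₀ = 1), with convergents p_k = a_k·p_{k-1} + p_{k-2}, q_k = a_k·q_{k-1} + q_{k-2} (p₋₁ = 1, q₋₁ = 0):
  k = 0: a₀ = 12; p₀/q₀ = 12/1; p₀² − 150·q₀² = 144 − 150 = -6.
  k = 1: m = 12, d = 6, a = ⌊(12 + 12)/6⌋ = 4; p/q = (4·12 + 1)/(4·1 + 0) = 49/4; p² − 150·q² = 2401 − 2400 = 1.
  The first convergent with p² − 150·q² = 1 gives the fundamental solution (x₁, y₁) = (49, 4).
Step 2: Apply the recurrence (x_{n+1}, y_{n+1}) = (x₁x_n + 150y₁y_n, x₁y_n + y₁x_n) repeatedly.
  From (x_1, y_1) = (49, 4): x_2 = 49·49 + 150·4·4 = 4801; y_2 = 49·4 + 4·49 = 392.
  From (x_2, y_2) = (4801, 392): x_3 = 49·4801 + 150·4·392 = 470449; y_3 = 49·392 + 4·4801 = 38412.
  From (x_3, y_3) = (470449, 38412): x_4 = 49·470449 + 150·4·38412 = 46099201; y_4 = 49·38412 + 4·470449 = 3763984.
  From (x_4, y_4) = (46099201, 3763984): x_5 = 49·46099201 + 150·4·3763984 = 4517251249; y_5 = 49·3763984 + 4·46099201 = 368832020.
Step 3: Verify x_5² - 150·y_5² = 20405558846592060001 - 20405558846592060000 = 1 (should be 1). ✓

(x_1, y_1) = (49, 4); (x_5, y_5) = (4517251249, 368832020).


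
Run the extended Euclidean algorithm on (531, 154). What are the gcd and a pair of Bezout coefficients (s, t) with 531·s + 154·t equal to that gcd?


Euclidean algorithm on (531, 154) — divide until remainder is 0:
  531 = 3 · 154 + 69
  154 = 2 · 69 + 16
  69 = 4 · 16 + 5
  16 = 3 · 5 + 1
  5 = 5 · 1 + 0
gcd(531, 154) = 1.
Track Bezout coefficients alongside the remainders: start with r₀ = 531 = a·1 + b·0 (s = 1, t = 0) and r₁ = 154 = a·0 + b·1 (s = 0, t = 1); each new remainder r_{k+1} = r_{k-1} − q_k·r_k inherits s_{k+1} = s_{k-1} − q_k·s_k, t_{k+1} = t_{k-1} − q_k·t_k, so r_k = a·s_k + b·t_k at every step:
  q = 3: r = 69, s = 1 − 3·0 = 1, t = 0 − 3·1 = -3  (check: 531·1 + 154·(-3) = 69)
  q = 2: r = 16, s = 0 − 2·1 = -2, t = 1 − 2·(-3) = 7  (check: 531·(-2) + 154·7 = 16)
  q = 4: r = 5, s = 1 − 4·(-2) = 9, t = -3 − 4·7 = -31  (check: 531·9 + 154·(-31) = 5)
  q = 3: r = 1, s = -2 − 3·9 = -29, t = 7 − 3·(-31) = 100  (check: 531·(-29) + 154·100 = 1)
The row with r = 1 (the gcd) gives the Bezout coefficients s = -29, t = 100.
Result: 531 · (-29) + 154 · (100) = 1.

gcd(531, 154) = 1; s = -29, t = 100 (check: 531·(-29) + 154·100 = 1).


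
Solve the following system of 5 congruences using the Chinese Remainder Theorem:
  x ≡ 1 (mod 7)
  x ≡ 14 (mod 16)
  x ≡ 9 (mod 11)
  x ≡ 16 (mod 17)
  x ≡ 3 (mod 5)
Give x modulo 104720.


Product of moduli M = 7 · 16 · 11 · 17 · 5 = 104720.
Merge one congruence at a time:
  Start: x ≡ 1 (mod 7).
  Combine with x ≡ 14 (mod 16); new modulus lcm = 112.
    Write x = 1 + 7·t and substitute into x ≡ 14 (mod 16): 7·t ≡ 14 − 1 = 13 (mod 16).
    The inverse of 7 mod 16 is 7 (since 7·7 = 49 = 3·16 + 1), so t ≡ 7·13 = 91 ≡ 11 (mod 16).
    Then x = 1 + 7·11 = 78, valid modulo lcm(7, 16) = 112: x ≡ 78 (mod 112).
  Combine with x ≡ 9 (mod 11); new modulus lcm = 1232.
    Write x = 78 + 112·t and substitute into x ≡ 9 (mod 11): 112·t ≡ 9 − 78 = -69 (mod 11).
    Reduce coefficients mod 11: 2·t ≡ 8 (mod 11).
    The inverse of 2 mod 11 is 6 (since 2·6 = 12 = 1·11 + 1), so t ≡ 6·8 = 48 ≡ 4 (mod 11).
    Then x = 78 + 112·4 = 526, valid modulo lcm(112, 11) = 1232: x ≡ 526 (mod 1232).
  Combine with x ≡ 16 (mod 17); new modulus lcm = 20944.
    Write x = 526 + 1232·t and substitute into x ≡ 16 (mod 17): 1232·t ≡ 16 − 526 = -510 (mod 17).
    Reduce coefficients mod 17: 8·t ≡ 0 (mod 17).
    The inverse of 8 mod 17 is 15 (since 8·15 = 120 = 7·17 + 1), so t ≡ 15·0 = 0 ≡ 0 (mod 17).
    Then x = 526 + 1232·0 = 526, valid modulo lcm(1232, 17) = 20944: x ≡ 526 (mod 20944).
  Combine with x ≡ 3 (mod 5); new modulus lcm = 104720.
    Write x = 526 + 20944·t and substitute into x ≡ 3 (mod 5): 20944·t ≡ 3 − 526 = -523 (mod 5).
    Reduce coefficients mod 5: 4·t ≡ 2 (mod 5).
    The inverse of 4 mod 5 is 4 (since 4·4 = 16 = 3·5 + 1), so t ≡ 4·2 = 8 ≡ 3 (mod 5).
    Then x = 526 + 20944·3 = 63358, valid modulo lcm(20944, 5) = 104720: x ≡ 63358 (mod 104720).
Verify against each original: 63358 mod 7 = 1, 63358 mod 16 = 14, 63358 mod 11 = 9, 63358 mod 17 = 16, 63358 mod 5 = 3.

x ≡ 63358 (mod 104720).
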